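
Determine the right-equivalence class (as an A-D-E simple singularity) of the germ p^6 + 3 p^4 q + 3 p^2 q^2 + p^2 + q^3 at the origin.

A_{2}

The Hessian of f at 0 is [[2, 0], [0, 0]] with rank 1, so corank 1. A Groebner basis of the Jacobian ideal J(f) in C{p,q} is {q^2, p}; counting standard monomials gives mu = 2. Corank 1: A-series; mu = 2 gives A_2.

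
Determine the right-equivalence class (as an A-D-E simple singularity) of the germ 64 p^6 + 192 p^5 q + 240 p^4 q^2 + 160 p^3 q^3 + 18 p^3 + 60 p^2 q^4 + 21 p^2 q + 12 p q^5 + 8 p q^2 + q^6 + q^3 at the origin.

D_{7}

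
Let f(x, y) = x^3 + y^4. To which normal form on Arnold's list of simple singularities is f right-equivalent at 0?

E_{6}

The Hessian of f at 0 has rank 0. Corank 2; j^3 = x^3 is a perfect cube, so E-series; the 4-jet and mu = 6 give E_6.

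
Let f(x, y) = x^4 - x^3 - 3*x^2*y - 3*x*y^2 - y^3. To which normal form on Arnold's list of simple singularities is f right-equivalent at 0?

E_{6}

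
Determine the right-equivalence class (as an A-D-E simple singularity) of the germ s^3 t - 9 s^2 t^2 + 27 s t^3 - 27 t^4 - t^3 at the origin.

E_{7}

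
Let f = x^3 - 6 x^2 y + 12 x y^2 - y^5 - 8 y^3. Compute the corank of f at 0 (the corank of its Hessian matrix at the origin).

2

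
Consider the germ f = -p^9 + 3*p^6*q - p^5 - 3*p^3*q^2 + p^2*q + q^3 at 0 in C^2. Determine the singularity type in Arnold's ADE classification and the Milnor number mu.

The Hessian of f at 0 has rank 0. Corank 2; j^3 = q*(p^2 + q^2) splits into three distinct lines over C (the quadratic factor has nonzero discriminant), so D_4.

Type D_{4}, Milnor number mu = 4.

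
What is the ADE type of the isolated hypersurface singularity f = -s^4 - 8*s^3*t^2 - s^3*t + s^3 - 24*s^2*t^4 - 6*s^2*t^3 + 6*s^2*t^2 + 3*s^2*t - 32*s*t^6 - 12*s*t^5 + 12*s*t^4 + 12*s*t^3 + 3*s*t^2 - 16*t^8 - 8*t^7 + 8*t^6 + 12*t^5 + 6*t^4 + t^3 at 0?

The Hessian of f at 0 is [[0, 0], [0, 0]] with rank 0, so corank 2. A Groebner basis of the Jacobian ideal J(f) in C{s,t} is {-3*s^2/19 - 6*s*t/19 + t^4 - t^3/19 - 3*t^2/19, s^3 + 21*s^2/19 + 42*s*t/19 + 26*t^3/19 + 21*t^2/19, s^2*t - 15*s^2/19 - 30*s*t/19 - 24*t^3/19 - 15*t^2/19, 8*s^2/19 + s*t^2 + 16*s*t/19 + 65*t^3/57 + 8*t^2/19}; counting standard monomials gives mu = 7. Corank 2; j^3 = (s + t)^3 is a perfect cube, so E-series; the 4-jet and mu = 7 give E_7.

E_7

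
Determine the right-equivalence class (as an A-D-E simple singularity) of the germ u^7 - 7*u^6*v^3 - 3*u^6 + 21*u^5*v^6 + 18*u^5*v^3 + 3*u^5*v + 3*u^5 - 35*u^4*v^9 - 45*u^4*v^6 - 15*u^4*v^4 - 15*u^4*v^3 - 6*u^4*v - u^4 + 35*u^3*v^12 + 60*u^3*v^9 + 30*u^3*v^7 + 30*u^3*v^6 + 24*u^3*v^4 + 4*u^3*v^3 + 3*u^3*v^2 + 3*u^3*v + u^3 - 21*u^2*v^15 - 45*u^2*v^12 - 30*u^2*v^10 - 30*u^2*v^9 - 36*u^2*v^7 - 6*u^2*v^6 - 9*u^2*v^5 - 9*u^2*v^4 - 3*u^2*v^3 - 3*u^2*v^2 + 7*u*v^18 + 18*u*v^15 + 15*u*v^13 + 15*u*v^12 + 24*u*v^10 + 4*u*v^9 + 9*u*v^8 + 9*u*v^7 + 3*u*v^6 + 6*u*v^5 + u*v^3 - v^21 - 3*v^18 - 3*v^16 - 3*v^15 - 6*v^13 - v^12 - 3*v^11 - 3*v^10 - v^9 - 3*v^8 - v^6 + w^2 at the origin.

E_{7}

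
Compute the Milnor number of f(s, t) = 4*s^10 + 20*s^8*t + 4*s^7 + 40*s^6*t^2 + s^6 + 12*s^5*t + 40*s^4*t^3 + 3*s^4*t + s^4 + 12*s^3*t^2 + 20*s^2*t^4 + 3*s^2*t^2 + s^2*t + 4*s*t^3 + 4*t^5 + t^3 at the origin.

The Hessian of f at 0 has rank 0. Corank 2; j^3 = t*(s^2 + t^2) splits into three distinct lines over C (the quadratic factor has nonzero discriminant), so D_4.

4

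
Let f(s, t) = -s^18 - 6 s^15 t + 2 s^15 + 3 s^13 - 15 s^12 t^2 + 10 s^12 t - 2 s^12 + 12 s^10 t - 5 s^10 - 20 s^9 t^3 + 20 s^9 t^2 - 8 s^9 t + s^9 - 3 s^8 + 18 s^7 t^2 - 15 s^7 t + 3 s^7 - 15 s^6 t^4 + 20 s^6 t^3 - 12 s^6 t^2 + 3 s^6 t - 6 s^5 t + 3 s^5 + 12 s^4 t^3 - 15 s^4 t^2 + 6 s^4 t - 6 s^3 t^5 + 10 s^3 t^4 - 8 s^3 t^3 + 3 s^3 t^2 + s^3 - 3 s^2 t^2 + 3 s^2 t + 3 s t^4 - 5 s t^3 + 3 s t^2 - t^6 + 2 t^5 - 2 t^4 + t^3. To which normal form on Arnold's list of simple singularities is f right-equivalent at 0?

The Hessian of f at 0 has rank 0. Corank 2; j^3 = (s + t)^3 is a perfect cube, so E-series; the 4-jet and mu = 7 give E_7.

E_{7}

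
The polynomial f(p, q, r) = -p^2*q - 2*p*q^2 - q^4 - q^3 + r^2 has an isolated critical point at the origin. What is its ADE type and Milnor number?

Type D5, Milnor number mu = 5.

The Hessian of f at 0 has rank 1. Corank 2; j^3 = -q*(p + q)^2 has shape L^2 M (L != M), so D-series; mu = 5 gives D_5.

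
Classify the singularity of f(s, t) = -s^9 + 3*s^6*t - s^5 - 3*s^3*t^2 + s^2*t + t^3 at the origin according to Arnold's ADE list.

D4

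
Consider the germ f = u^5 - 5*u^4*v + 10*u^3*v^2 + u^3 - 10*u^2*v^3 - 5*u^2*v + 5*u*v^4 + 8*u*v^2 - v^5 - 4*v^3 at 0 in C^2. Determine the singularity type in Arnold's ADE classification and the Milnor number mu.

Type D6, Milnor number mu = 6.

The Hessian of f at 0 is [[0, 0], [0, 0]] with rank 0, so corank 2. A Groebner basis of the Jacobian ideal J(f) in C{u,v} is {-u*v/5 + v^4 + 2*v^2/5, u*v^2 - 2*v^3, u^2 - 3*u*v + 2*v^2}; counting standard monomials gives mu = 6. Corank 2; j^3 = (u - 2*v)^2*(u - v) has shape L^2 M (L != M), so D-series; mu = 6 gives D_6.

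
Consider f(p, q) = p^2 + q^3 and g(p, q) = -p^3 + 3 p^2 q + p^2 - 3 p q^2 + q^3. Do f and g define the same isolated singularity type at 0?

Yes.

The Hessian of f at 0 has rank 1. Corank 1: A-series; mu = 2 gives A_2. The Hessian of g at 0 has rank 1. Corank 1: A-series; mu = 2 gives A_2. Both have type A_2, hence right-equivalent.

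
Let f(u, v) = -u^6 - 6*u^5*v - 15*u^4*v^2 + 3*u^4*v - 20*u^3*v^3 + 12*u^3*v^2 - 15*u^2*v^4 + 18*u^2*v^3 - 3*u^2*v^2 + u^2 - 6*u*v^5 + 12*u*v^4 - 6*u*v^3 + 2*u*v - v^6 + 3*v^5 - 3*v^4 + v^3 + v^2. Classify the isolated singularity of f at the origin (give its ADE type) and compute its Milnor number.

Type A_2, Milnor number mu = 2.

The Hessian of f at 0 has rank 1. Corank 1: A-series; mu = 2 gives A_2.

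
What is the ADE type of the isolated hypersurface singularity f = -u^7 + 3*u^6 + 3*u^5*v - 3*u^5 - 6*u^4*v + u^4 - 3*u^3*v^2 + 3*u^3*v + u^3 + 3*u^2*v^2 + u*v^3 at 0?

The Hessian of f at 0 has rank 0. Corank 2; j^3 = u^3 is a perfect cube, so E-series; the 4-jet and mu = 7 give E_7.

E_7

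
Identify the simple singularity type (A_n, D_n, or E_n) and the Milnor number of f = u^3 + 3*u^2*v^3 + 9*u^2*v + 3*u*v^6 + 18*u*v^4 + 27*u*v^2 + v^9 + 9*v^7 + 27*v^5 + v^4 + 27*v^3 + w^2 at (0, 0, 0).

Type E6, Milnor number mu = 6.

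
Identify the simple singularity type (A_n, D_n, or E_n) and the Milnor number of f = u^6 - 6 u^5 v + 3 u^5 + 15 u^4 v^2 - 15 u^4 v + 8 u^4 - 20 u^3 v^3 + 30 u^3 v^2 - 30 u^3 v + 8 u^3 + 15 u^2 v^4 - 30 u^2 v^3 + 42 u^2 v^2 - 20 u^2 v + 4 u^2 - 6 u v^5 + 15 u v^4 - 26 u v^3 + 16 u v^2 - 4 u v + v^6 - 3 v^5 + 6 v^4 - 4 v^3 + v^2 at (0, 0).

Type A_4, Milnor number mu = 4.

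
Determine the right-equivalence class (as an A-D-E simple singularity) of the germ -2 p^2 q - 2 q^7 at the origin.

The Hessian of f at 0 is [[0, 0], [0, 0]] with rank 0, so corank 2. A Groebner basis of the Jacobian ideal J(f) in C{p,q} is {p^2/7 + q^6, p^3, p*q}; counting standard monomials gives mu = 8. Corank 2; j^3 = -2*p^2*q has shape L^2 M (L != M), so D-series; mu = 8 gives D_8.

D_8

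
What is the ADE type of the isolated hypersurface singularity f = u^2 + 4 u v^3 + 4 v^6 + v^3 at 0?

The Hessian of f at 0 is [[2, 0], [0, 0]] with rank 1, so corank 1. A Groebner basis of the Jacobian ideal J(f) in C{u,v} is {v^2, u}; counting standard monomials gives mu = 2. Corank 1: A-series; mu = 2 gives A_2.

A2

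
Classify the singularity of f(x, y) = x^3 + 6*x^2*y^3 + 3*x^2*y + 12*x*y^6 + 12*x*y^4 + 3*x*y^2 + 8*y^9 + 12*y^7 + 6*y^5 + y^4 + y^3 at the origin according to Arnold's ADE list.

The Hessian of f at 0 has rank 0. Corank 2; j^3 = (x + y)^3 is a perfect cube, so E-series; the 4-jet and mu = 6 give E_6.

E6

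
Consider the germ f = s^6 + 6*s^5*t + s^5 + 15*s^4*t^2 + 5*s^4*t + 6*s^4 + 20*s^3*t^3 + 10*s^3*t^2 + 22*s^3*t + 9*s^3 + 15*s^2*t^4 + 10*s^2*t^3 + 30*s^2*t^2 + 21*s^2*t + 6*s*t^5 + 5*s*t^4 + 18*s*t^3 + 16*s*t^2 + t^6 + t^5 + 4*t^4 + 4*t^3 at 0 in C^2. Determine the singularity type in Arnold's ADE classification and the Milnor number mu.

Type D_7, Milnor number mu = 7.

The Hessian of f at 0 is [[0, 0], [0, 0]] with rank 0, so corank 2. A Groebner basis of the Jacobian ideal J(f) in C{s,t} is {-3159*s^2/19 - 5994*s*t/19 + t^4 - 66*t^3/19 - 2592*t^2/19, s^3 + 192*s^2/19 + 338*s*t/19 + 26*t^3/57 + 140*t^2/19, s^2*t - 198*s^2/19 - 345*s*t/19 - 103*t^3/171 - 142*t^2/19, 153*s^2/19 + s*t^2 + 264*s*t/19 + 134*t^3/171 + 108*t^2/19}; counting standard monomials gives mu = 7. Corank 2; j^3 = (s + t)*(3*s + 2*t)^2 has shape L^2 M (L != M), so D-series; mu = 7 gives D_7.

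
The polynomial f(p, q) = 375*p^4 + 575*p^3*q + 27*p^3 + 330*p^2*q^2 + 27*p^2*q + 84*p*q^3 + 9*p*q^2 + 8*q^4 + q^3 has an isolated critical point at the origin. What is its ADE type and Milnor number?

The Hessian of f at 0 has rank 0. Corank 2; j^3 = (3*p + q)^3 is a perfect cube, so E-series; the 4-jet and mu = 7 give E_7.

Type E_{7}, Milnor number mu = 7.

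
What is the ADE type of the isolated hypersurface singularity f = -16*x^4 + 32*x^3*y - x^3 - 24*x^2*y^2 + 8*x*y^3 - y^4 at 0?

E_6

The Hessian of f at 0 has rank 0. Corank 2; j^3 = -x^3 is a perfect cube, so E-series; the 4-jet and mu = 6 give E_6.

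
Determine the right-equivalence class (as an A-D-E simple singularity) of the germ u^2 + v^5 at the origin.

The Hessian of f at 0 has rank 1. Corank 1: A-series; mu = 4 gives A_4.

A_{4}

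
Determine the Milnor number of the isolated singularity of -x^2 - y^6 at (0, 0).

5

The Hessian of f at 0 has rank 1. Corank 1: A-series; mu = 5 gives A_5.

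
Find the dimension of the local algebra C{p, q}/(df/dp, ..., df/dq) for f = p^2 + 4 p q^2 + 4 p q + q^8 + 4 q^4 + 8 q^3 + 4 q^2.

7

The Hessian of f at 0 is [[2, 4], [4, 8]] with rank 1, so corank 1. A Groebner basis of the Jacobian ideal J(f) in C{p,q} is {p^4 + 12*p^3 + 56*p^2*q - 44*p^2 - 112*p*q + 24*p + 48*q, p^3*q - 3*p^3 - 12*p^2*q + 8*p^2 + 20*p*q - 4*p - 8*q, p/2 + q^2 + q}; counting standard monomials gives mu = 7. Corank 1: A-series; mu = 7 gives A_7.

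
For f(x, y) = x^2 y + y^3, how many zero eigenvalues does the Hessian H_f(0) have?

The Hessian at 0 is [[0, 0], [0, 0]] of rank 0; hence corank 2.

2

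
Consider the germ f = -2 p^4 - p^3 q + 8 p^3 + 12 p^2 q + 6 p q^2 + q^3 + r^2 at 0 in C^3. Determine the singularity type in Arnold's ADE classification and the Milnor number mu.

The Hessian of f at 0 has rank 1. Corank 2; j^3 = (2*p + q)^3 is a perfect cube, so E-series; the 4-jet and mu = 7 give E_7.

Type E7, Milnor number mu = 7.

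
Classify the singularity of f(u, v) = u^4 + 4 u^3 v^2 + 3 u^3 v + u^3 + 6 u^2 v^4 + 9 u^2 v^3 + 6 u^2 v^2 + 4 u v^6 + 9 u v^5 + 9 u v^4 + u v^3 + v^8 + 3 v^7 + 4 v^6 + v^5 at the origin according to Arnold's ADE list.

E_{7}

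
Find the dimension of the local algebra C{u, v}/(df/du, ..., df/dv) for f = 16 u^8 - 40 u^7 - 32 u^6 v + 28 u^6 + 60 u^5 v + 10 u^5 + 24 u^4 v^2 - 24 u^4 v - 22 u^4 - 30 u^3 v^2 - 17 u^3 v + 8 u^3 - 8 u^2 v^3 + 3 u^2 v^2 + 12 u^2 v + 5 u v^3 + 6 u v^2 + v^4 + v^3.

The Hessian of f at 0 is [[0, 0], [0, 0]] with rank 0, so corank 2. A Groebner basis of the Jacobian ideal J(f) in C{u,v} is {-768*u^2/91 - 768*u*v/91 + v^4 - 8*v^3/91 - 192*v^2/91, u^3 - 180*u^2/91 - 180*u*v/91 + 19*v^3/182 - 45*v^2/91, u^2*v + 232*u^2/91 + 232*u*v/91 - 61*v^3/273 + 58*v^2/91, -32*u^2/13 + u*v^2 - 32*u*v/13 + 37*v^3/78 - 8*v^2/13}; counting standard monomials gives mu = 7. Corank 2; j^3 = (2*u + v)^3 is a perfect cube, so E-series; the 4-jet and mu = 7 give E_7.

7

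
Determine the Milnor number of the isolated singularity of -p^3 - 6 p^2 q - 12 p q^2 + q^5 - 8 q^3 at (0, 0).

The Hessian of f at 0 has rank 0. Corank 2; j^3 = -(p + 2*q)^3 is a perfect cube, so E-series; the 5-jet and mu = 8 give E_8.

8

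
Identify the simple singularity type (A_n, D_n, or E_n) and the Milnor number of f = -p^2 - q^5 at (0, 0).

Type A_4, Milnor number mu = 4.

The Hessian of f at 0 has rank 1. Corank 1: A-series; mu = 4 gives A_4.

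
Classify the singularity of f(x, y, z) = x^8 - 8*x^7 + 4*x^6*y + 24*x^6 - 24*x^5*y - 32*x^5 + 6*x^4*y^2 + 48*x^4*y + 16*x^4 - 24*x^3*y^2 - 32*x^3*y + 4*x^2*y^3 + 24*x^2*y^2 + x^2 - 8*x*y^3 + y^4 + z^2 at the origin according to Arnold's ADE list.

The Hessian of f at 0 has rank 2. Corank 1: A-series; mu = 3 gives A_3.

A_{3}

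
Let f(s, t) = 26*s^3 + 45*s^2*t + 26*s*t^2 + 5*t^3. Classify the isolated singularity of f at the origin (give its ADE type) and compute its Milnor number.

The Hessian of f at 0 has rank 0. Corank 2; j^3 = (2*s + t)*(13*s^2 + 16*s*t + 5*t^2) splits into three distinct lines over C (the quadratic factor has nonzero discriminant), so D_4.

Type D_{4}, Milnor number mu = 4.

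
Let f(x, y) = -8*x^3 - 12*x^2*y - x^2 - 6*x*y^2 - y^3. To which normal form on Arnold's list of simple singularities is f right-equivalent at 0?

The Hessian of f at 0 has rank 1. Corank 1: A-series; mu = 2 gives A_2.

A_{2}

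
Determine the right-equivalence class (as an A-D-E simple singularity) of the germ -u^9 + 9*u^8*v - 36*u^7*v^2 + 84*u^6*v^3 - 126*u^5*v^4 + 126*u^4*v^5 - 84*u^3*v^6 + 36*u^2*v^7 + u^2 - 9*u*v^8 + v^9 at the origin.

A_{8}

The Hessian of f at 0 has rank 1. Corank 1: A-series; mu = 8 gives A_8.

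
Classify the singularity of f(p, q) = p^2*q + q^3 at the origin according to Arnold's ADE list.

The Hessian of f at 0 has rank 0. Corank 2; j^3 = q*(p^2 + q^2) splits into three distinct lines over C (the quadratic factor has nonzero discriminant), so D_4.

D4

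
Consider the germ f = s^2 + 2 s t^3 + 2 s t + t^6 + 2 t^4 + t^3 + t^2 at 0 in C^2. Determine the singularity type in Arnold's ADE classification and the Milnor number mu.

Type A_{2}, Milnor number mu = 2.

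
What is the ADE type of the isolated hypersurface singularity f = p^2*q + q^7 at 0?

D_{8}

The Hessian of f at 0 has rank 0. Corank 2; j^3 = p^2*q has shape L^2 M (L != M), so D-series; mu = 8 gives D_8.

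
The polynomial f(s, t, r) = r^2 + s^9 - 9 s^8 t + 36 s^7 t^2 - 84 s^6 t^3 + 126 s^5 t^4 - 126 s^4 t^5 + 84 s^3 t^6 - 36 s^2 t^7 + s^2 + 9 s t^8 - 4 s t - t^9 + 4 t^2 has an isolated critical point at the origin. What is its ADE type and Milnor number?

The Hessian of f at 0 is [[2, -4, 0], [-4, 8, 0], [0, 0, 2]] with rank 2, so corank 1. A Groebner basis of the Jacobian ideal J(f) in C{s,t,r} is {t^8, s - 2*t, r}; counting standard monomials gives mu = 8. Corank 1: A-series; mu = 8 gives A_8.

Type A_8, Milnor number mu = 8.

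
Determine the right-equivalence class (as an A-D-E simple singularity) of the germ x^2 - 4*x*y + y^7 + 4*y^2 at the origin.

The Hessian of f at 0 has rank 1. Corank 1: A-series; mu = 6 gives A_6.

A_6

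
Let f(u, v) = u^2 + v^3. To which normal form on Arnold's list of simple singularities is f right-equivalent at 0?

A_2

The Hessian of f at 0 has rank 1. Corank 1: A-series; mu = 2 gives A_2.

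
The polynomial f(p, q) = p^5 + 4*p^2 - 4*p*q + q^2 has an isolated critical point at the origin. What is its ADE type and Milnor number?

The Hessian of f at 0 is [[8, -4], [-4, 2]] with rank 1, so corank 1. A Groebner basis of the Jacobian ideal J(f) in C{p,q} is {q^4, p - q/2}; counting standard monomials gives mu = 4. Corank 1: A-series; mu = 4 gives A_4.

Type A4, Milnor number mu = 4.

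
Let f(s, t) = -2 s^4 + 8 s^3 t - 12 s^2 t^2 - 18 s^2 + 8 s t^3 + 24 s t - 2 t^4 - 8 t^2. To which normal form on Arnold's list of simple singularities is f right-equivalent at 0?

A_3

The Hessian of f at 0 has rank 1. Corank 1: A-series; mu = 3 gives A_3.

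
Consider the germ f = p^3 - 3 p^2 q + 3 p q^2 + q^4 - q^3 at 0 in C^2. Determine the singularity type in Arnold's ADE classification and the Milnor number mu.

The Hessian of f at 0 has rank 0. Corank 2; j^3 = (p - q)^3 is a perfect cube, so E-series; the 4-jet and mu = 6 give E_6.

Type E_6, Milnor number mu = 6.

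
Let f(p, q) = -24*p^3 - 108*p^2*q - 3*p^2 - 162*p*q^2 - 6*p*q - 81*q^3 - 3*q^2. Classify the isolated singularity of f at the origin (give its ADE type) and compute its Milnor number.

Type A_{2}, Milnor number mu = 2.

The Hessian of f at 0 is [[-6, -6], [-6, -6]] with rank 1, so corank 1. A Groebner basis of the Jacobian ideal J(f) in C{p,q} is {q^2, p + q}; counting standard monomials gives mu = 2. Corank 1: A-series; mu = 2 gives A_2.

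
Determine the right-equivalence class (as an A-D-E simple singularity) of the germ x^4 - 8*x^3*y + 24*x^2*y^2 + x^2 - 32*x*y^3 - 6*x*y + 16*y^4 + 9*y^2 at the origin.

The Hessian of f at 0 has rank 1. Corank 1: A-series; mu = 3 gives A_3.

A_{3}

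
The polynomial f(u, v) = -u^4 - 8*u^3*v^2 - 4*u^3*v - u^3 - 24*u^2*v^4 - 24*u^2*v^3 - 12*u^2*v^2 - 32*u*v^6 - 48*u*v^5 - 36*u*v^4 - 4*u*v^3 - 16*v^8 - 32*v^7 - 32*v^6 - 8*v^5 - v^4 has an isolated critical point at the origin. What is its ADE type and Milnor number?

Type E_{6}, Milnor number mu = 6.

The Hessian of f at 0 has rank 0. Corank 2; j^3 = -u^3 is a perfect cube, so E-series; the 4-jet and mu = 6 give E_6.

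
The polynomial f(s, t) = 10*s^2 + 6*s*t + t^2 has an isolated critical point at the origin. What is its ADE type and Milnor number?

Type A_{1}, Milnor number mu = 1.

The Hessian of f at 0 has rank 2. Corank 0: nondegenerate Morse point, so A_1.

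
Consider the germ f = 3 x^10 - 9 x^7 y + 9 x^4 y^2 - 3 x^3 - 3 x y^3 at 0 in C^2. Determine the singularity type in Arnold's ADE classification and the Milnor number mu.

The Hessian of f at 0 has rank 0. Corank 2; j^3 = -3*x^3 is a perfect cube, so E-series; the 4-jet and mu = 7 give E_7.

Type E_7, Milnor number mu = 7.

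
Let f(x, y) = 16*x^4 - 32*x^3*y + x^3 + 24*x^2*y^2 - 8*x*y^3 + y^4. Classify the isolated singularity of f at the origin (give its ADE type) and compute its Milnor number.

The Hessian of f at 0 has rank 0. Corank 2; j^3 = x^3 is a perfect cube, so E-series; the 4-jet and mu = 6 give E_6.

Type E6, Milnor number mu = 6.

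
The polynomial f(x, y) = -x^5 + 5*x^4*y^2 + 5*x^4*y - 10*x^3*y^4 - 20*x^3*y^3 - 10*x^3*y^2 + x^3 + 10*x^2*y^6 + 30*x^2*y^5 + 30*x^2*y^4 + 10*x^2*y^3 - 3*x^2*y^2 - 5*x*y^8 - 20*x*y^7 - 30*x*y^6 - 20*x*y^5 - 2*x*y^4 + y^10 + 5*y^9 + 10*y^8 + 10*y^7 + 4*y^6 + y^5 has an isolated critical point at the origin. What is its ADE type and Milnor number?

Type E_{8}, Milnor number mu = 8.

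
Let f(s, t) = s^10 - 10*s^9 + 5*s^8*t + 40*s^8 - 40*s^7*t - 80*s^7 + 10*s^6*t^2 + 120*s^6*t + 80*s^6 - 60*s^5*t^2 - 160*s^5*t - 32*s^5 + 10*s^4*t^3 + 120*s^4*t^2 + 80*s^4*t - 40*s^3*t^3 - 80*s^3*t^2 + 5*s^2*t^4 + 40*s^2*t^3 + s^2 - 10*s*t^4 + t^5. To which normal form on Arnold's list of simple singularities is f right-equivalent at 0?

The Hessian of f at 0 has rank 1. Corank 1: A-series; mu = 4 gives A_4.

A_{4}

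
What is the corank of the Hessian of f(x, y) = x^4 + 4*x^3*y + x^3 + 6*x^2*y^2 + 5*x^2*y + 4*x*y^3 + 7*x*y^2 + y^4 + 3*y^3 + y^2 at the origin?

1

The Hessian at 0 is [[0, 0], [0, 2]] of rank 1; hence corank 1.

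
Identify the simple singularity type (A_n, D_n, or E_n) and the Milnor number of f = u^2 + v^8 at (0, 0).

Type A_7, Milnor number mu = 7.

The Hessian of f at 0 has rank 1. Corank 1: A-series; mu = 7 gives A_7.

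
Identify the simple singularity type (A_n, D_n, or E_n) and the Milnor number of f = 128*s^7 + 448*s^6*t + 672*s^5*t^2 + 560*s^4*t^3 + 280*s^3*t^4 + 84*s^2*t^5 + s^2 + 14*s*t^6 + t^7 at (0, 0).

Type A6, Milnor number mu = 6.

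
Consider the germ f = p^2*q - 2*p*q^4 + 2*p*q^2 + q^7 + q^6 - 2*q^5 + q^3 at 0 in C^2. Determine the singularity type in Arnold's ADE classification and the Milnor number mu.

The Hessian of f at 0 has rank 0. Corank 2; j^3 = q*(p + q)^2 has shape L^2 M (L != M), so D-series; mu = 7 gives D_7.

Type D_{7}, Milnor number mu = 7.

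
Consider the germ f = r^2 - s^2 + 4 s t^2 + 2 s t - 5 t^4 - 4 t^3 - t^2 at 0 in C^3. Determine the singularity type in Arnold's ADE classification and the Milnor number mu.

The Hessian of f at 0 has rank 2. Corank 1: A-series; mu = 3 gives A_3.

Type A_3, Milnor number mu = 3.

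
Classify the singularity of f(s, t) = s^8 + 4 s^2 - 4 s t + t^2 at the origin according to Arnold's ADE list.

The Hessian of f at 0 is [[8, -4], [-4, 2]] with rank 1, so corank 1. A Groebner basis of the Jacobian ideal J(f) in C{s,t} is {t^7, s - t/2}; counting standard monomials gives mu = 7. Corank 1: A-series; mu = 7 gives A_7.

A_7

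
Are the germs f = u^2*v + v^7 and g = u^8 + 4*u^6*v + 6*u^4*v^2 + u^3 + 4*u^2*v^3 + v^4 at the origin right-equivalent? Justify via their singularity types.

The Hessian of f at 0 is [[0, 0], [0, 0]] with rank 0, so corank 2. A Groebner basis of the Jacobian ideal J(f) in C{u,v} is {u^2/7 + v^6, u^3, u*v}; counting standard monomials gives mu = 8. Corank 2; j^3 = u^2*v has shape L^2 M (L != M), so D-series; mu = 8 gives D_8. The Hessian of g at 0 is [[0, 0], [0, 0]] with rank 0, so corank 2. A Groebner basis of the Jacobian ideal J(g) in C{u,v} is {v^3, u^2}; counting standard monomials gives mu = 6. Corank 2; j^3 = u^3 is a perfect cube, so E-series; the 4-jet and mu = 6 give E_6. f is D_8 but g is E_6, hence not right-equivalent.

No.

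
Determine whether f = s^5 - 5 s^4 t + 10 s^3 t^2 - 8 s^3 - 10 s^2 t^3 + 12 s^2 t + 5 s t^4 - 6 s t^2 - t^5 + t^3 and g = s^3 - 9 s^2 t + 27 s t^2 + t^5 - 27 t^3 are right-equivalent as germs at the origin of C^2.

Yes.

The Hessian of f at 0 has rank 0. Corank 2; j^3 = -(2*s - t)^3 is a perfect cube, so E-series; the 5-jet and mu = 8 give E_8. The Hessian of g at 0 has rank 0. Corank 2; j^3 = (s - 3*t)^3 is a perfect cube, so E-series; the 5-jet and mu = 8 give E_8. Both have type E_8, hence right-equivalent.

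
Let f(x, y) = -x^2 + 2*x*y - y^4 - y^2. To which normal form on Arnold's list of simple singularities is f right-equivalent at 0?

A3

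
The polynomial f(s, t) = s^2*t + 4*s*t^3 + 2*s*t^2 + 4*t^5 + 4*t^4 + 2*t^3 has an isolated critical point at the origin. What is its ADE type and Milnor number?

The Hessian of f at 0 has rank 0. Corank 2; j^3 = t*(s^2 + 2*s*t + 2*t^2) splits into three distinct lines over C (the quadratic factor has nonzero discriminant), so D_4.

Type D_4, Milnor number mu = 4.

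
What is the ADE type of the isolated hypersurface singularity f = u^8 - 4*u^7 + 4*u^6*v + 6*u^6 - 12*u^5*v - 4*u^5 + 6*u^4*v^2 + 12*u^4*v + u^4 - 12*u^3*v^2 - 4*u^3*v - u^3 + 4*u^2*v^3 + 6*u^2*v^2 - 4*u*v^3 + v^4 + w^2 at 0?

E_{6}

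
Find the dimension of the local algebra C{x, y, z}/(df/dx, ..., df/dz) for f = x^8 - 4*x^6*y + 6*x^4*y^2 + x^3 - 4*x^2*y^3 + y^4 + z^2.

6

The Hessian of f at 0 has rank 1. Corank 2; j^3 = x^3 is a perfect cube, so E-series; the 4-jet and mu = 6 give E_6.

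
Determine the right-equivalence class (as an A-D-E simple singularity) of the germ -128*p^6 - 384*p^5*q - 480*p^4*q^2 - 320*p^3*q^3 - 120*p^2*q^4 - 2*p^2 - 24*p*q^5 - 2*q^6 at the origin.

The Hessian of f at 0 has rank 1. Corank 1: A-series; mu = 5 gives A_5.

A5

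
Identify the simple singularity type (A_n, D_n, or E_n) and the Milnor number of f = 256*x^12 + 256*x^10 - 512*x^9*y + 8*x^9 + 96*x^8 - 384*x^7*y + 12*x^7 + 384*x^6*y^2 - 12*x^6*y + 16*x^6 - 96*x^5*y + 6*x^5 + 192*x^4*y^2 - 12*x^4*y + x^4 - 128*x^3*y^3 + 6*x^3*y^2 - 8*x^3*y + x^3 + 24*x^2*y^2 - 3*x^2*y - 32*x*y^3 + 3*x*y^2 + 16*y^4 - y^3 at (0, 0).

The Hessian of f at 0 is [[0, 0], [0, 0]] with rank 0, so corank 2. A Groebner basis of the Jacobian ideal J(f) in C{x,y} is {y^4, x*y^2 - 4*y^3/3, x^2 - 2*x*y + y^2}; counting standard monomials gives mu = 6. Corank 2; j^3 = (x - y)^3 is a perfect cube, so E-series; the 4-jet and mu = 6 give E_6.

Type E6, Milnor number mu = 6.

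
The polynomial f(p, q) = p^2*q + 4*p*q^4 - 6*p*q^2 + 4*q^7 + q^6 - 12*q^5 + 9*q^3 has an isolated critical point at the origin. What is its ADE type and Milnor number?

The Hessian of f at 0 has rank 0. Corank 2; j^3 = q*(p - 3*q)^2 has shape L^2 M (L != M), so D-series; mu = 7 gives D_7.

Type D_7, Milnor number mu = 7.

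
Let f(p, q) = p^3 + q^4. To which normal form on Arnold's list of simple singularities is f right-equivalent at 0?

E6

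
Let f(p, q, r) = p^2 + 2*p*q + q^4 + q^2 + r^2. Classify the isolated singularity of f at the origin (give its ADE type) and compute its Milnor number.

The Hessian of f at 0 has rank 2. Corank 1: A-series; mu = 3 gives A_3.

Type A_3, Milnor number mu = 3.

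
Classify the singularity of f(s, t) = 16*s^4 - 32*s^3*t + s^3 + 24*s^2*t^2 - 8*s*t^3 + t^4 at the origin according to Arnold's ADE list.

The Hessian of f at 0 has rank 0. Corank 2; j^3 = s^3 is a perfect cube, so E-series; the 4-jet and mu = 6 give E_6.

E_6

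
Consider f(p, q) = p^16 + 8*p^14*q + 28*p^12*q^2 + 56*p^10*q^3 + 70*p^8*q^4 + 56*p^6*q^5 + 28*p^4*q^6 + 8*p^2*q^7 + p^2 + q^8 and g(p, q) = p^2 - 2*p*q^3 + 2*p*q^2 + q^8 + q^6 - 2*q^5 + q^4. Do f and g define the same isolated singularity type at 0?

Yes.

The Hessian of f at 0 has rank 1. Corank 1: A-series; mu = 7 gives A_7. The Hessian of g at 0 has rank 1. Corank 1: A-series; mu = 7 gives A_7. Both have type A_7, hence right-equivalent.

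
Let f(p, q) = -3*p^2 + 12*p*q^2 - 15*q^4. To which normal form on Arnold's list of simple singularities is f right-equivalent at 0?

A3

The Hessian of f at 0 has rank 1. Corank 1: A-series; mu = 3 gives A_3.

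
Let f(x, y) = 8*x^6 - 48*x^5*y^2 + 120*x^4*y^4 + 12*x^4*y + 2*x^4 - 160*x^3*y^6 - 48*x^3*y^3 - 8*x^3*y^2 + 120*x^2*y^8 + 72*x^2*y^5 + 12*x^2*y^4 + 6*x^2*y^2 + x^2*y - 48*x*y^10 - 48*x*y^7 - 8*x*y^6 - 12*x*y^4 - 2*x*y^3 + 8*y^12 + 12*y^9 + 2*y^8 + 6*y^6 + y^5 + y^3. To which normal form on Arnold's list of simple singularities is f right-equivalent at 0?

The Hessian of f at 0 is [[0, 0], [0, 0]] with rank 0, so corank 2. A Groebner basis of the Jacobian ideal J(f) in C{x,y} is {y^3, x^2 + 3*y^2, x*y}; counting standard monomials gives mu = 4. Corank 2; j^3 = y*(x^2 + y^2) splits into three distinct lines over C (the quadratic factor has nonzero discriminant), so D_4.

D_{4}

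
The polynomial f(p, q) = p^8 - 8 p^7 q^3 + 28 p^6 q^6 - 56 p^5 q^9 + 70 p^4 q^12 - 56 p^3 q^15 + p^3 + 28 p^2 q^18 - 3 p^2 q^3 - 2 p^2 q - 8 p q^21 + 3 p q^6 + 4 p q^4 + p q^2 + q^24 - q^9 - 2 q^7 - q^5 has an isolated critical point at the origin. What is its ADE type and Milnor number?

The Hessian of f at 0 has rank 0. Corank 2; j^3 = p*(p - q)^2 has shape L^2 M (L != M), so D-series; mu = 9 gives D_9.

Type D_{9}, Milnor number mu = 9.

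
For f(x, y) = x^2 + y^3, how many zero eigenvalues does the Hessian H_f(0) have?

1

Hessian at 0 has rank 1.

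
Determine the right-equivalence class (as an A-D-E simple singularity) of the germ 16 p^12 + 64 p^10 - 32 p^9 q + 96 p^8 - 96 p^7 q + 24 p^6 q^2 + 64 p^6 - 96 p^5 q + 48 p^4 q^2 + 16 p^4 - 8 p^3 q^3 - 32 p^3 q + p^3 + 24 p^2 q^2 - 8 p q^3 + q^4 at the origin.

E_{6}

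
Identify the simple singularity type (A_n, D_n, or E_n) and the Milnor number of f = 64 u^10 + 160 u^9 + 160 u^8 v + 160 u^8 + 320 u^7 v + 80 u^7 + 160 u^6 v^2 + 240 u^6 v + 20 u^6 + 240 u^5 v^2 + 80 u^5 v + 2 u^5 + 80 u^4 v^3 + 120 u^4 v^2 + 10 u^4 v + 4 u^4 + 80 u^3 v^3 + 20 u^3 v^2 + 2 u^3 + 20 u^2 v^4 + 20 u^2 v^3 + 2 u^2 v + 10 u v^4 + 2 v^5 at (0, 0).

The Hessian of f at 0 has rank 0. Corank 2; j^3 = 2*u^2*(u + v) has shape L^2 M (L != M), so D-series; mu = 6 gives D_6.

Type D6, Milnor number mu = 6.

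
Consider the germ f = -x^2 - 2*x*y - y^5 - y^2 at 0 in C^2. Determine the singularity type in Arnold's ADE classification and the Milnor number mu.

The Hessian of f at 0 is [[-2, -2], [-2, -2]] with rank 1, so corank 1. A Groebner basis of the Jacobian ideal J(f) in C{x,y} is {y^4, x + y}; counting standard monomials gives mu = 4. Corank 1: A-series; mu = 4 gives A_4.

Type A4, Milnor number mu = 4.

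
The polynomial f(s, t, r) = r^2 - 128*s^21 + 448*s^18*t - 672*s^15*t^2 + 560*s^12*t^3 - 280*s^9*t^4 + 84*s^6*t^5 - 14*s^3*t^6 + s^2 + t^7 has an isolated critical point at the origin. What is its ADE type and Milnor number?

Type A_6, Milnor number mu = 6.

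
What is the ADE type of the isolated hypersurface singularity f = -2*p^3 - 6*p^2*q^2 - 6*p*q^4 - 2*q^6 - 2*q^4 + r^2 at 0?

The Hessian of f at 0 is [[0, 0, 0], [0, 0, 0], [0, 0, 2]] with rank 1, so corank 2. A Groebner basis of the Jacobian ideal J(f) in C{p,q,r} is {p^3, p^2*q, p^2/2 + p*q^2, q^3, r}; counting standard monomials gives mu = 6. Corank 2; j^3 = -2*p^3 is a perfect cube, so E-series; the 4-jet and mu = 6 give E_6.

E6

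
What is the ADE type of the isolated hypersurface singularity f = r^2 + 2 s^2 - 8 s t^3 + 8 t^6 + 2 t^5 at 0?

The Hessian of f at 0 is [[4, 0, 0], [0, 0, 0], [0, 0, 2]] with rank 2, so corank 1. A Groebner basis of the Jacobian ideal J(f) in C{s,t,r} is {-s/2 + t^3, s^2, s*t, r}; counting standard monomials gives mu = 4. Corank 1: A-series; mu = 4 gives A_4.

A_{4}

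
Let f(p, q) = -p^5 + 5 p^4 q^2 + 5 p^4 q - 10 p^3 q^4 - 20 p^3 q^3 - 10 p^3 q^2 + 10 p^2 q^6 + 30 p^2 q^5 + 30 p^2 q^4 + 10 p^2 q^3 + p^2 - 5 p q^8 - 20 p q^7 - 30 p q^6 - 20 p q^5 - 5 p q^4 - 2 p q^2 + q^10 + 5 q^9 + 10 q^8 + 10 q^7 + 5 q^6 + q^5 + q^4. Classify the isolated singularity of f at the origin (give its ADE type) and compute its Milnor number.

Type A4, Milnor number mu = 4.

The Hessian of f at 0 has rank 1. Corank 1: A-series; mu = 4 gives A_4.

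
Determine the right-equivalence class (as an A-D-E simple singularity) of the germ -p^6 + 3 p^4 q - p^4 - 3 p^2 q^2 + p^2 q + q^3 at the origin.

D_4

The Hessian of f at 0 has rank 0. Corank 2; j^3 = q*(p^2 + q^2) splits into three distinct lines over C (the quadratic factor has nonzero discriminant), so D_4.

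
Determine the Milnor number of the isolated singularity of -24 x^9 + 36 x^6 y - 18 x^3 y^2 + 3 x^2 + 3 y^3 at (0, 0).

2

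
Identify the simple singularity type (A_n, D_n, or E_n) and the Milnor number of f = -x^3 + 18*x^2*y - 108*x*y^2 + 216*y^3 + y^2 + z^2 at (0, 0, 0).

The Hessian of f at 0 has rank 2. Corank 1: A-series; mu = 2 gives A_2.

Type A_{2}, Milnor number mu = 2.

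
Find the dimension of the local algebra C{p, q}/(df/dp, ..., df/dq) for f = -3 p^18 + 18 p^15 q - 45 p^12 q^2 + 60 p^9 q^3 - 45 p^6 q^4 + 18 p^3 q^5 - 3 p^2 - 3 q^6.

The Hessian of f at 0 has rank 1. Corank 1: A-series; mu = 5 gives A_5.

5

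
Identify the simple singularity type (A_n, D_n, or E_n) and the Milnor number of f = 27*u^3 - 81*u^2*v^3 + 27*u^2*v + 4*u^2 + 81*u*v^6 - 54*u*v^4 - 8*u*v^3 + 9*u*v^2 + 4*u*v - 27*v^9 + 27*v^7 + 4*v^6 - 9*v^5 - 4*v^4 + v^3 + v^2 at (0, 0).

Type A2, Milnor number mu = 2.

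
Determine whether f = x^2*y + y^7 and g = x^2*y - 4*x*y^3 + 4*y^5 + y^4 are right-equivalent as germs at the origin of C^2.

The Hessian of f at 0 is [[0, 0], [0, 0]] with rank 0, so corank 2. A Groebner basis of the Jacobian ideal J(f) in C{x,y} is {x^2/7 + y^6, x^3, x*y}; counting standard monomials gives mu = 8. Corank 2; j^3 = x^2*y has shape L^2 M (L != M), so D-series; mu = 8 gives D_8. The Hessian of g at 0 is [[0, 0], [0, 0]] with rank 0, so corank 2. A Groebner basis of the Jacobian ideal J(g) in C{x,y} is {x*y^2, -x*y/2 + y^3, x^2 + 2*x*y}; counting standard monomials gives mu = 5. Corank 2; j^3 = x^2*y has shape L^2 M (L != M), so D-series; mu = 5 gives D_5. f is D_8 but g is D_5, hence not right-equivalent.

No.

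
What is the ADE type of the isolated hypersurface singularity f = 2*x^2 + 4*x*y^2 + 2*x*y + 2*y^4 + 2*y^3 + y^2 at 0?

A_{1}

The Hessian of f at 0 has rank 2. Corank 0: nondegenerate Morse point, so A_1.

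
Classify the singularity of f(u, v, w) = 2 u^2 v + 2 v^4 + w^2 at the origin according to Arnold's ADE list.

The Hessian of f at 0 has rank 1. Corank 2; j^3 = 2*u^2*v has shape L^2 M (L != M), so D-series; mu = 5 gives D_5.

D5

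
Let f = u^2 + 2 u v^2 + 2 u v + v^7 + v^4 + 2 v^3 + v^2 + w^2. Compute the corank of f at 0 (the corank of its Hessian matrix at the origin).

1

The Hessian at 0 is [[2, 2, 0], [2, 2, 0], [0, 0, 2]] of rank 2; hence corank 1.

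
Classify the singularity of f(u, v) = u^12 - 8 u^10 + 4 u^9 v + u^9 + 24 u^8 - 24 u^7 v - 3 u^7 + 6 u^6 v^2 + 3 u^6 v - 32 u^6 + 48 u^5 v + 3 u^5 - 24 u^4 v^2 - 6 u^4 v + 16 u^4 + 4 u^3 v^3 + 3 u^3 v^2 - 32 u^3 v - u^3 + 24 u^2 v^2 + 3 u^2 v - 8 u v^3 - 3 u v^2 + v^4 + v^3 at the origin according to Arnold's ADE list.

The Hessian of f at 0 is [[0, 0], [0, 0]] with rank 0, so corank 2. A Groebner basis of the Jacobian ideal J(f) in C{u,v} is {v^4, u*v^2 - 5*v^3/6, u^2 - 2*u*v + v^2}; counting standard monomials gives mu = 6. Corank 2; j^3 = -(u - v)^3 is a perfect cube, so E-series; the 4-jet and mu = 6 give E_6.

E6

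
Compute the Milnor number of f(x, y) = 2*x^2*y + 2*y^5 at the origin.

6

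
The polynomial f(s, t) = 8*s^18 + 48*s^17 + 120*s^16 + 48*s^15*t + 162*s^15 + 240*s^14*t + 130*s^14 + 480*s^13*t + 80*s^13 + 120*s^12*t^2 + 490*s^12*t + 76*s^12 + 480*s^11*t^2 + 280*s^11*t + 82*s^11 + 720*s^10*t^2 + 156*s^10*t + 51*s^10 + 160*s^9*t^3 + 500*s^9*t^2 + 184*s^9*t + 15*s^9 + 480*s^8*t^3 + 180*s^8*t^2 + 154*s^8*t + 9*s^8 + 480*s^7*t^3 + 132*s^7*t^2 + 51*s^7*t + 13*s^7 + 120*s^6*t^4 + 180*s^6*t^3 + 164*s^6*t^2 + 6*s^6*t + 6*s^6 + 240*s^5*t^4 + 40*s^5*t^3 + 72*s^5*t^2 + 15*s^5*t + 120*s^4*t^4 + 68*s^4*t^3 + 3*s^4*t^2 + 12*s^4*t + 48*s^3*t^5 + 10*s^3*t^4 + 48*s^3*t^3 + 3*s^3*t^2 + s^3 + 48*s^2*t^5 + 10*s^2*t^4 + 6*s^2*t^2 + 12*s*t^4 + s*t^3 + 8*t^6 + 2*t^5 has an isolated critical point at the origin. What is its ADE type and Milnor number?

Type E7, Milnor number mu = 7.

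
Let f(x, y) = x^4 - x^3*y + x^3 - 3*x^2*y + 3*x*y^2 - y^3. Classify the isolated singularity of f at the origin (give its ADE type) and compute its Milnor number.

Type E_7, Milnor number mu = 7.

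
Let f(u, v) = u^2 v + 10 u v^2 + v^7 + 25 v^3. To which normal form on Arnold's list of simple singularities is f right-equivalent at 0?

D_8

The Hessian of f at 0 has rank 0. Corank 2; j^3 = v*(u + 5*v)^2 has shape L^2 M (L != M), so D-series; mu = 8 gives D_8.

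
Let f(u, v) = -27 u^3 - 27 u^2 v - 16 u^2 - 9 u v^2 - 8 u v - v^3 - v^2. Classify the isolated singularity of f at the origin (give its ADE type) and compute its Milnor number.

The Hessian of f at 0 is [[-32, -8], [-8, -2]] with rank 1, so corank 1. A Groebner basis of the Jacobian ideal J(f) in C{u,v} is {v^2, u + v/4}; counting standard monomials gives mu = 2. Corank 1: A-series; mu = 2 gives A_2.

Type A2, Milnor number mu = 2.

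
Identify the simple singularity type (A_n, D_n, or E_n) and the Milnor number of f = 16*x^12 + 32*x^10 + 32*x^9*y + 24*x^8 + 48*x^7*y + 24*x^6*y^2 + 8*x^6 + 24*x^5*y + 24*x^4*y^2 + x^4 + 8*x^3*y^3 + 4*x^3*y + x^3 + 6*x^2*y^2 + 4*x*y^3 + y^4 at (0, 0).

Type E_6, Milnor number mu = 6.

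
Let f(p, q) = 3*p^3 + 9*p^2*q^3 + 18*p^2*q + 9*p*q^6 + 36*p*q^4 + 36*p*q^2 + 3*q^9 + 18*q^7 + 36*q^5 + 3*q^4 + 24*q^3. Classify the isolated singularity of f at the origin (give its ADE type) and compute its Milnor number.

The Hessian of f at 0 has rank 0. Corank 2; j^3 = 3*(p + 2*q)^3 is a perfect cube, so E-series; the 4-jet and mu = 6 give E_6.

Type E_6, Milnor number mu = 6.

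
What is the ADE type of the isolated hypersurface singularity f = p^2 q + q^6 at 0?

The Hessian of f at 0 has rank 0. Corank 2; j^3 = p^2*q has shape L^2 M (L != M), so D-series; mu = 7 gives D_7.

D7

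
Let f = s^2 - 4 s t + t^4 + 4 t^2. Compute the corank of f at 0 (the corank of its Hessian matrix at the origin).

1

Hessian at 0 has rank 1.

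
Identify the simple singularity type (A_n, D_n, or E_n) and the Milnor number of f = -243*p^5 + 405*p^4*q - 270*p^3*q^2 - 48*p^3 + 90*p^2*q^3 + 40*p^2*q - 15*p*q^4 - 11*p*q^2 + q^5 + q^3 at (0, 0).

The Hessian of f at 0 has rank 0. Corank 2; j^3 = -(3*p - q)*(4*p - q)^2 has shape L^2 M (L != M), so D-series; mu = 6 gives D_6.

Type D_{6}, Milnor number mu = 6.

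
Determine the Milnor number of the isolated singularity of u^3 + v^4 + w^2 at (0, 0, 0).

6

The Hessian of f at 0 is [[0, 0, 0], [0, 0, 0], [0, 0, 2]] with rank 1, so corank 2. A Groebner basis of the Jacobian ideal J(f) in C{u,v,w} is {v^3, u^2, w}; counting standard monomials gives mu = 6. Corank 2; j^3 = u^3 is a perfect cube, so E-series; the 4-jet and mu = 6 give E_6.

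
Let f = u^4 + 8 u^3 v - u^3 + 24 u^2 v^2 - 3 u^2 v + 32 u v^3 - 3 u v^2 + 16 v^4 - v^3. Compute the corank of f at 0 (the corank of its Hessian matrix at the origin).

2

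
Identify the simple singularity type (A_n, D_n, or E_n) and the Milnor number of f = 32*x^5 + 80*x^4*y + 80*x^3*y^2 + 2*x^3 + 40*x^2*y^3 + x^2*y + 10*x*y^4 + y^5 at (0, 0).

Type D6, Milnor number mu = 6.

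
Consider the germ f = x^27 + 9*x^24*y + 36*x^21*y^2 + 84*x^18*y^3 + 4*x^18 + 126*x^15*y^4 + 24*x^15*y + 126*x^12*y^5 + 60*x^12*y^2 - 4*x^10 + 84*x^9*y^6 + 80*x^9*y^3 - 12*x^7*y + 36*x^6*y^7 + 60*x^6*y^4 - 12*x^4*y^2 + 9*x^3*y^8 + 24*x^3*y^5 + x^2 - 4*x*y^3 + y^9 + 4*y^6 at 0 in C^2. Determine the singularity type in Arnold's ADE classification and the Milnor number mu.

Type A8, Milnor number mu = 8.

The Hessian of f at 0 has rank 1. Corank 1: A-series; mu = 8 gives A_8.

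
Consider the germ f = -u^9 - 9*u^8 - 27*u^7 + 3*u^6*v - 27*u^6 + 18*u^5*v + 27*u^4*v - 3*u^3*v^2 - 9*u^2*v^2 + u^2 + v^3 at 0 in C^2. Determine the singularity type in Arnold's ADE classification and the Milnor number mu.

The Hessian of f at 0 is [[2, 0], [0, 0]] with rank 1, so corank 1. A Groebner basis of the Jacobian ideal J(f) in C{u,v} is {v^2, u}; counting standard monomials gives mu = 2. Corank 1: A-series; mu = 2 gives A_2.

Type A_2, Milnor number mu = 2.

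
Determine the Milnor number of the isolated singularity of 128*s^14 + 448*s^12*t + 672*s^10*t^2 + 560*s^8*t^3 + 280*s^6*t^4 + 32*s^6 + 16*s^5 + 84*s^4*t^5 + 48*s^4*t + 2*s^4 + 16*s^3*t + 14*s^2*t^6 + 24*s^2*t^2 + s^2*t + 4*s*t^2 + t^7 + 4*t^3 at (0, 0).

8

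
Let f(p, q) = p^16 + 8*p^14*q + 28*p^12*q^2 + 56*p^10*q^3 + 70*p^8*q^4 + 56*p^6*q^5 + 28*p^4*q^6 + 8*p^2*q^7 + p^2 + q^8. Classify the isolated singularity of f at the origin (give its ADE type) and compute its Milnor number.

The Hessian of f at 0 is [[2, 0], [0, 0]] with rank 1, so corank 1. A Groebner basis of the Jacobian ideal J(f) in C{p,q} is {q^7, p}; counting standard monomials gives mu = 7. Corank 1: A-series; mu = 7 gives A_7.

Type A7, Milnor number mu = 7.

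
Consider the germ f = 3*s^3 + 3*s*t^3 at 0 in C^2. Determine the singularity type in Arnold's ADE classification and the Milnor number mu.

Type E_{7}, Milnor number mu = 7.

The Hessian of f at 0 has rank 0. Corank 2; j^3 = 3*s^3 is a perfect cube, so E-series; the 4-jet and mu = 7 give E_7.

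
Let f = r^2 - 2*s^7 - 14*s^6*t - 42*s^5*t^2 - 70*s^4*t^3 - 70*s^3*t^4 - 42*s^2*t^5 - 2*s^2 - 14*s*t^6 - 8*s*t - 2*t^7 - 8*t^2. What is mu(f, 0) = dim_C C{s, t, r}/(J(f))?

6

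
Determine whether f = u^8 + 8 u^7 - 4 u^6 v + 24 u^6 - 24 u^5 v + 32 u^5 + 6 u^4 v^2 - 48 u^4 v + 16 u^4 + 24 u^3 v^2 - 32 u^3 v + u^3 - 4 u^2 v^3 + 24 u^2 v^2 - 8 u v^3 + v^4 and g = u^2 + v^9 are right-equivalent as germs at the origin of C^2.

No.

The Hessian of f at 0 is [[0, 0], [0, 0]] with rank 0, so corank 2. A Groebner basis of the Jacobian ideal J(f) in C{u,v} is {v^4, u*v^2 - v^3/6, u^2}; counting standard monomials gives mu = 6. Corank 2; j^3 = u^3 is a perfect cube, so E-series; the 4-jet and mu = 6 give E_6. The Hessian of g at 0 is [[2, 0], [0, 0]] with rank 1, so corank 1. A Groebner basis of the Jacobian ideal J(g) in C{u,v} is {v^8, u}; counting standard monomials gives mu = 8. Corank 1: A-series; mu = 8 gives A_8. f is E_6 but g is A_8, hence not right-equivalent.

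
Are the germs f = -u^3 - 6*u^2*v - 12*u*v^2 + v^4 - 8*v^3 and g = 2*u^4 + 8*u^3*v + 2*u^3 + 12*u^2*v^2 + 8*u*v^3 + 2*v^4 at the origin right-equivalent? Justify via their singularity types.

Yes.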